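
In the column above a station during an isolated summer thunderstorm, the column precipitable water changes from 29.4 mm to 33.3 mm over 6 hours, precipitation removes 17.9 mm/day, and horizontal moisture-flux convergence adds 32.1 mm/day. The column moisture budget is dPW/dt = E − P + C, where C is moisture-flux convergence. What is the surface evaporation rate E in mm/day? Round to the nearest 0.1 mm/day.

dPW/dt = (33.3 − 29.4) mm / (6/24 day) = +15.600 mm/day.
E = dPW/dt + P − C = (+15.600) + 17.9 − (32.1) = 1.4 mm/day.

E ≈ 1.4 mm/day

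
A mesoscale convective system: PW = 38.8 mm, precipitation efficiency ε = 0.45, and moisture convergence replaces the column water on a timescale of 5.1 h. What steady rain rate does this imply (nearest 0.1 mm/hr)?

Each overturning extracts ε × PW = 0.45 × 38.8 = 17.46 mm.
Rate = ε·PW / τ = 17.46 / 5.1 h = 3.4 mm/hr.

R ≈ 3.4 mm/hr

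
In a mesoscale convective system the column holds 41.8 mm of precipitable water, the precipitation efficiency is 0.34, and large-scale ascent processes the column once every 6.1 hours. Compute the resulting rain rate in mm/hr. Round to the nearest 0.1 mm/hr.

Each overturning extracts ε × PW = 0.34 × 41.8 = 14.212 mm.
Rate = ε·PW / τ = 14.212 / 6.1 h = 2.3 mm/hr.

R ≈ 2.3 mm/hr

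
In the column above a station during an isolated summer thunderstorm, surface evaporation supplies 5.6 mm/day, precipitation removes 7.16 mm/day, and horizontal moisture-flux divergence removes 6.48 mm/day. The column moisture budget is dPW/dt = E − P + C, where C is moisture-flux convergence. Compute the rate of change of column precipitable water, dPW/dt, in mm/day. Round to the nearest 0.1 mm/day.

dPW/dt = E − P + C = 5.6 − 7.16 + (-6.48) = -8.0 mm/day.

dPW/dt ≈ -8.0 mm/day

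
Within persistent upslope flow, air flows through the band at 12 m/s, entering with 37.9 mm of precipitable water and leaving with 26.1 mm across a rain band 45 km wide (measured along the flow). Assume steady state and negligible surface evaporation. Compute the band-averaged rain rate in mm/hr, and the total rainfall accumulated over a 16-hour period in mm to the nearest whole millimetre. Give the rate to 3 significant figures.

Column moisture flux per unit crosswind length is F = V × PW.
Inflow: F_in = 12 × 37.9 = 454.8 mm·m/s
Outflow: F_out = 12 × 26.1 = 313.2 mm·m/s
Steady-state rate R = (F_in − F_out)/L = (454.8 − 313.2) / 45000 m = 3.147e-03 mm/s.
R = 3.147e-03 × 3600 = 11.3 mm/hr.
Over 16 h: total = 11.3 × 16 = 180.8 ≈ 181 mm.

R ≈ 11.3 mm/hr; total ≈ 181 mm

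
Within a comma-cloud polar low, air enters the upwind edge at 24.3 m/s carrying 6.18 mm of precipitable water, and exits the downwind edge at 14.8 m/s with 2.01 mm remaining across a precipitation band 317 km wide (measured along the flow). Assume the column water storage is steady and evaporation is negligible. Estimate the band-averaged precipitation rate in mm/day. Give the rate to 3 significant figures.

Column moisture flux per unit crosswind length is F = V × PW.
Inflow: F_in = 24.3 × 6.18 = 150.174 mm·m/s
Outflow: F_out = 14.8 × 2.01 = 29.748 mm·m/s
Steady-state rate R = (F_in − F_out)/L = (150.174 − 29.748) / 317000 m = 3.799e-04 mm/s.
R = 3.799e-04 × 3600 × 24 = 32.8 mm/day.

R ≈ 32.8 mm/day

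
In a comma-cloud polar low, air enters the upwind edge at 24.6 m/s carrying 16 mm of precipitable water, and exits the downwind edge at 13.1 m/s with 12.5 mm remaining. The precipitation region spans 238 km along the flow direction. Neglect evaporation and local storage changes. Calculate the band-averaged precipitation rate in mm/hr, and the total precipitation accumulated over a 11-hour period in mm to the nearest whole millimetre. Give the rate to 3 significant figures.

Column moisture flux per unit crosswind length is F = V × PW.
Inflow: F_in = 24.6 × 16 = 393.6 mm·m/s
Outflow: F_out = 13.1 × 12.5 = 163.75 mm·m/s
Steady-state rate R = (F_in − F_out)/L = (393.6 − 163.75) / 238000 m = 9.658e-04 mm/s.
R = 9.658e-04 × 3600 = 3.48 mm/hr.
Over 11 h: total = 3.48 × 11 = 38.28 ≈ 38 mm.

R ≈ 3.48 mm/hr; total ≈ 38 mm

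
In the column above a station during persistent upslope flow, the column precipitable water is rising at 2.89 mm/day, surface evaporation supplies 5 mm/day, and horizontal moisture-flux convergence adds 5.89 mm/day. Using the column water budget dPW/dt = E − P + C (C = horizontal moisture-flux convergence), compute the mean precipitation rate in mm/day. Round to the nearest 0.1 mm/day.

dPW/dt = +2.89 mm/day.
P = E + C − dPW/dt = 5 + (5.89) − (+2.89) = 8.0 mm/day.

P ≈ 8.0 mm/day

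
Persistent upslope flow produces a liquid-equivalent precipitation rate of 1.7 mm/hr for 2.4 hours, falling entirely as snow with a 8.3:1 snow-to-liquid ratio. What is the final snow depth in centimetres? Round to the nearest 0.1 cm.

snow depth ≈ 3.4 cm

Liquid-equivalent depth = 1.7 × 2.4 = 4.08 mm.
Snow depth = 4.08 mm × 8.3 = 33.864 mm = 3.4 cm.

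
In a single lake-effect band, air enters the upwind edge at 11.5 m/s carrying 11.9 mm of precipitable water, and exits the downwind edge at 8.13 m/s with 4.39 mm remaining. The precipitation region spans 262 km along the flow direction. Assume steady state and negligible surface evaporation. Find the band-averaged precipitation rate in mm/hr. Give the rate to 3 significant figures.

Column moisture flux per unit crosswind length is F = V × PW.
Inflow: F_in = 11.5 × 11.9 = 136.85 mm·m/s
Outflow: F_out = 8.13 × 4.39 = 35.6907 mm·m/s
Steady-state rate R = (F_in − F_out)/L = (136.85 − 35.6907) / 262000 m = 3.861e-04 mm/s.
R = 3.861e-04 × 3600 = 1.39 mm/hr.

R ≈ 1.39 mm/hr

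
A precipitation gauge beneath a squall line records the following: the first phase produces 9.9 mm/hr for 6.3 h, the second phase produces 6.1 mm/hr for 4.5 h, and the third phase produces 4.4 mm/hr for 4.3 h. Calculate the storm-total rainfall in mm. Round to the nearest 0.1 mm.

Total = Σ Rᵢ Δtᵢ = 9.9 × 6.3 + 6.1 × 4.5 + 4.4 × 4.3
      = 62.37 + 27.45 + 18.92 = 108.7 mm.

total ≈ 108.7 mm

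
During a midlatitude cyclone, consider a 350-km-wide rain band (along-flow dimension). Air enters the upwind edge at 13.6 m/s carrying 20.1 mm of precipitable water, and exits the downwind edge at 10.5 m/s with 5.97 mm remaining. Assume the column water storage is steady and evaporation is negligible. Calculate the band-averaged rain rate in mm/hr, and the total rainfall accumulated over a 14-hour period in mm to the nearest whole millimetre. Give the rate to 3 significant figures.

R ≈ 2.17 mm/hr; total ≈ 30 mm

Column moisture flux per unit crosswind length is F = V × PW.
Inflow: F_in = 13.6 × 20.1 = 273.36 mm·m/s
Outflow: F_out = 10.5 × 5.97 = 62.685 mm·m/s
Steady-state rate R = (F_in − F_out)/L = (273.36 − 62.685) / 350000 m = 6.019e-04 mm/s.
R = 6.019e-04 × 3600 = 2.17 mm/hr.
Over 14 h: total = 2.17 × 14 = 30.38 ≈ 30 mm.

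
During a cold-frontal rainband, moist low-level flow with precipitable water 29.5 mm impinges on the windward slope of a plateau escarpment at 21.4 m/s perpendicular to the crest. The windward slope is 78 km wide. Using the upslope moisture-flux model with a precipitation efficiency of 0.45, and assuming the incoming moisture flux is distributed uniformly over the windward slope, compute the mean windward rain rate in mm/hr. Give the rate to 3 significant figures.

Incoming column moisture flux per unit ridge length: F = V × PW = 21.4 × 29.5 = 631.3 mm·m/s.
Spread over the 78 km slope with efficiency ε = 0.45: R = ε·F/W = 0.45 × 631.3 / 78000 m = 3.642e-03 mm/s.
R = 3.642e-03 × 3600 = 13.1 mm/hr.

R ≈ 13.1 mm/hr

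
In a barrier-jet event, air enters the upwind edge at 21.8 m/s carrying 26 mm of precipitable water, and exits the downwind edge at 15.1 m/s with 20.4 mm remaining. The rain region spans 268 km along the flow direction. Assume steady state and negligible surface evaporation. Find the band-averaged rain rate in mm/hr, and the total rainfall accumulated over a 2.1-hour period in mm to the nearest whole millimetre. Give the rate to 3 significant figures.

Column moisture flux per unit crosswind length is F = V × PW.
Inflow: F_in = 21.8 × 26 = 566.8 mm·m/s
Outflow: F_out = 15.1 × 20.4 = 308.04 mm·m/s
Steady-state rate R = (F_in − F_out)/L = (566.8 − 308.04) / 268000 m = 9.655e-04 mm/s.
R = 9.655e-04 × 3600 = 3.48 mm/hr.
Over 2.1 h: total = 3.48 × 2.1 = 7.308 ≈ 7 mm.

R ≈ 3.48 mm/hr; total ≈ 7 mm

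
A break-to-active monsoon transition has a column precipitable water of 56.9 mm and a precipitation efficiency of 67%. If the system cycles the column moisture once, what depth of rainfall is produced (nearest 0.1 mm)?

Rainfall = ε × PW = 0.67 × 56.9 = 38.1 mm.

rainfall ≈ 38.1 mm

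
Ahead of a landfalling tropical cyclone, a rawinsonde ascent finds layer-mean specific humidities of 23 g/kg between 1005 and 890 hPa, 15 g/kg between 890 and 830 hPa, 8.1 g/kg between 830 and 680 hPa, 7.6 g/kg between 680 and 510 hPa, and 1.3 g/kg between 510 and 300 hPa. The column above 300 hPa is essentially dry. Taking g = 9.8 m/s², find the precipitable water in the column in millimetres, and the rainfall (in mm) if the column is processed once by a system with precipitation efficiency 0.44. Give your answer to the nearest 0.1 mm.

Precipitable water is the column-integrated vapour mass per unit area: PW = (1/g) Σ q̄ Δp, with q in kg/kg and Δp in Pa (1 kg/m² of water = 1 mm).
Layer 1005–890 hPa: Δp = 115 hPa = 11500 Pa, q̄ = 0.023 kg/kg → 0.023 × 11500 / 9.8 = 26.99 mm
Layer 890–830 hPa: Δp = 60 hPa = 6000 Pa, q̄ = 0.015 kg/kg → 0.015 × 6000 / 9.8 = 9.18 mm
Layer 830–680 hPa: Δp = 150 hPa = 15000 Pa, q̄ = 0.0081 kg/kg → 0.0081 × 15000 / 9.8 = 12.40 mm
Layer 680–510 hPa: Δp = 170 hPa = 17000 Pa, q̄ = 0.0076 kg/kg → 0.0076 × 17000 / 9.8 = 13.18 mm
Layer 510–300 hPa: Δp = 210 hPa = 21000 Pa, q̄ = 0.0013 kg/kg → 0.0013 × 21000 / 9.8 = 2.79 mm
PW = 26.99 + 9.18 + 12.40 + 13.18 + 2.79 = 64.54 ≈ 64.5 mm.
Rainfall = ε × PW = 0.44 × 64.5 = 28.4 mm.

PW ≈ 64.5 mm; rainfall ≈ 28.4 mm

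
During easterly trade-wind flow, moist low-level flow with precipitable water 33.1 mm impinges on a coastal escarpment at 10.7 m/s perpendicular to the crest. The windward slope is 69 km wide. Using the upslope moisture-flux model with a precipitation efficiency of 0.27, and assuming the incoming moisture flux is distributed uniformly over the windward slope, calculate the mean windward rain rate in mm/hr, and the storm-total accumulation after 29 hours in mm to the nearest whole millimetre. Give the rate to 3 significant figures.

R ≈ 4.99 mm/hr; total ≈ 145 mm

Incoming column moisture flux per unit ridge length: F = V × PW = 10.7 × 33.1 = 354.17 mm·m/s.
Spread over the 69 km slope with efficiency ε = 0.27: R = ε·F/W = 0.27 × 354.17 / 69000 m = 1.386e-03 mm/s.
R = 1.386e-03 × 3600 = 4.99 mm/hr.
Over 29 h: total = 4.99 × 29 = 144.71 ≈ 145 mm.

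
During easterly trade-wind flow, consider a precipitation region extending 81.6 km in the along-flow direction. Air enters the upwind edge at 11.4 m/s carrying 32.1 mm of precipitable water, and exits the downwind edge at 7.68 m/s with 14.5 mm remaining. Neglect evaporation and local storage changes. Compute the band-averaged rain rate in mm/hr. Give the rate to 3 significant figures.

Column moisture flux per unit crosswind length is F = V × PW.
Inflow: F_in = 11.4 × 32.1 = 365.94 mm·m/s
Outflow: F_out = 7.68 × 14.5 = 111.36 mm·m/s
Steady-state rate R = (F_in − F_out)/L = (365.94 − 111.36) / 81600 m = 3.120e-03 mm/s.
R = 3.120e-03 × 3600 = 11.2 mm/hr.

R ≈ 11.2 mm/hr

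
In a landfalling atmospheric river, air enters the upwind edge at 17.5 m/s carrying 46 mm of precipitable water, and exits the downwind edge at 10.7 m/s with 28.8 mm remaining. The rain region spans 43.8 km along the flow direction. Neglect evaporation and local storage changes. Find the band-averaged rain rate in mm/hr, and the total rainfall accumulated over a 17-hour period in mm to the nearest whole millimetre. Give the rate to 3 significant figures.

R ≈ 40.8 mm/hr; total ≈ 694 mm

Column moisture flux per unit crosswind length is F = V × PW.
Inflow: F_in = 17.5 × 46 = 805 mm·m/s
Outflow: F_out = 10.7 × 28.8 = 308.16 mm·m/s
Steady-state rate R = (F_in − F_out)/L = (805 − 308.16) / 43800 m = 1.134e-02 mm/s.
R = 1.134e-02 × 3600 = 40.8 mm/hr.
Over 17 h: total = 40.8 × 17 = 693.6 ≈ 694 mm.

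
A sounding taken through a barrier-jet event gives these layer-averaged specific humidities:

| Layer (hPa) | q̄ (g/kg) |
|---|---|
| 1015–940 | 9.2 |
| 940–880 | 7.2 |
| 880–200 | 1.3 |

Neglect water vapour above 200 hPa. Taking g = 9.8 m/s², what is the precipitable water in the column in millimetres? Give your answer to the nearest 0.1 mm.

Precipitable water is the column-integrated vapour mass per unit area: PW = (1/g) Σ q̄ Δp, with q in kg/kg and Δp in Pa (1 kg/m² of water = 1 mm).
Layer 1015–940 hPa: Δp = 75 hPa = 7500 Pa, q̄ = 0.0092 kg/kg → 0.0092 × 7500 / 9.8 = 7.04 mm
Layer 940–880 hPa: Δp = 60 hPa = 6000 Pa, q̄ = 0.0072 kg/kg → 0.0072 × 6000 / 9.8 = 4.41 mm
Layer 880–200 hPa: Δp = 680 hPa = 68000 Pa, q̄ = 0.0013 kg/kg → 0.0013 × 68000 / 9.8 = 9.02 mm
PW = 7.04 + 4.41 + 9.02 = 20.47 ≈ 20.5 mm.

PW ≈ 20.5 mm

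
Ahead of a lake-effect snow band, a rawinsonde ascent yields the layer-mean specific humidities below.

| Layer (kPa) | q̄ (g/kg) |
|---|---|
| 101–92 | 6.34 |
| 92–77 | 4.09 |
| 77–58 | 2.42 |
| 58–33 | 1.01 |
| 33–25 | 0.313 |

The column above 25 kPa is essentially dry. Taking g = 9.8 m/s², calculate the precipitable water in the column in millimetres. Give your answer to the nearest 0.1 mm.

Precipitable water is the column-integrated vapour mass per unit area: PW = (1/g) Σ q̄ Δp, with q in kg/kg and Δp in Pa (1 kg/m² of water = 1 mm).
Layer 101–92 kPa: Δp = 90 hPa = 9000 Pa, q̄ = 0.00634 kg/kg → 0.00634 × 9000 / 9.8 = 5.82 mm
Layer 92–77 kPa: Δp = 150 hPa = 15000 Pa, q̄ = 0.00409 kg/kg → 0.00409 × 15000 / 9.8 = 6.26 mm
Layer 77–58 kPa: Δp = 190 hPa = 19000 Pa, q̄ = 0.00242 kg/kg → 0.00242 × 19000 / 9.8 = 4.69 mm
Layer 58–33 kPa: Δp = 250 hPa = 25000 Pa, q̄ = 0.00101 kg/kg → 0.00101 × 25000 / 9.8 = 2.58 mm
Layer 33–25 kPa: Δp = 80 hPa = 8000 Pa, q̄ = 0.000313 kg/kg → 0.000313 × 8000 / 9.8 = 0.26 mm
PW = 5.82 + 6.26 + 4.69 + 2.58 + 0.26 = 19.61 ≈ 19.6 mm.

PW ≈ 19.6 mm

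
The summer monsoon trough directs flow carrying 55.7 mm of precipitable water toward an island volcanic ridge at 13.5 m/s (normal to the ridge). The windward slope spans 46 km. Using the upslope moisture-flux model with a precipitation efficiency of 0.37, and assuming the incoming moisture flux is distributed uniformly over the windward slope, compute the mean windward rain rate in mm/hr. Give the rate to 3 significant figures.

Incoming column moisture flux per unit ridge length: F = V × PW = 13.5 × 55.7 = 751.95 mm·m/s.
Spread over the 46 km slope with efficiency ε = 0.37: R = ε·F/W = 0.37 × 751.95 / 46000 m = 6.048e-03 mm/s.
R = 6.048e-03 × 3600 = 21.8 mm/hr.

R ≈ 21.8 mm/hr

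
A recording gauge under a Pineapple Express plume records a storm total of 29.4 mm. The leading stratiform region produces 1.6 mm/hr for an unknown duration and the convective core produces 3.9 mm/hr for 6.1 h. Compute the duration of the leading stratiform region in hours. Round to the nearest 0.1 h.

Known phases: 3.9 × 6.1 = 23.79 mm.
Remaining depth = 29.4 − 23.79 = 5.61 mm.
Duration = 5.61 / 1.6 = 3.5 h.

duration ≈ 3.5 h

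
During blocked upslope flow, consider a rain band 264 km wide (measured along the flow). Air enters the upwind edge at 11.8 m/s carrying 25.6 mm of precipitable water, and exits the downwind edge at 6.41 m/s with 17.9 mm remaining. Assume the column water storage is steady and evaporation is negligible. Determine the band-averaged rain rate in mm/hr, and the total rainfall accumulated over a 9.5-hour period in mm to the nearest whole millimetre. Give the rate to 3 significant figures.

R ≈ 2.55 mm/hr; total ≈ 24 mm

Column moisture flux per unit crosswind length is F = V × PW.
Inflow: F_in = 11.8 × 25.6 = 302.08 mm·m/s
Outflow: F_out = 6.41 × 17.9 = 114.739 mm·m/s
Steady-state rate R = (F_in − F_out)/L = (302.08 − 114.739) / 264000 m = 7.096e-04 mm/s.
R = 7.096e-04 × 3600 = 2.55 mm/hr.
Over 9.5 h: total = 2.55 × 9.5 = 24.225 ≈ 24 mm.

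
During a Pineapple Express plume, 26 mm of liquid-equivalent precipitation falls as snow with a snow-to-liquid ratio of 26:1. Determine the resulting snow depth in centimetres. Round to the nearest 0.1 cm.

Snow depth = liquid × ratio = 26 mm × 26 = 676 mm = 67.6 cm.

snow depth ≈ 67.6 cm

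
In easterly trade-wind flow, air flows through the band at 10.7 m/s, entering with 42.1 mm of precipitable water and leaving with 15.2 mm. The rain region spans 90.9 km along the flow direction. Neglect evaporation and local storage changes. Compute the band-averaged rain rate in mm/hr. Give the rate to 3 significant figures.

R ≈ 11.4 mm/hr

Column moisture flux per unit crosswind length is F = V × PW.
Inflow: F_in = 10.7 × 42.1 = 450.47 mm·m/s
Outflow: F_out = 10.7 × 15.2 = 162.64 mm·m/s
Steady-state rate R = (F_in − F_out)/L = (450.47 − 162.64) / 90900 m = 3.166e-03 mm/s.
R = 3.166e-03 × 3600 = 11.4 mm/hr.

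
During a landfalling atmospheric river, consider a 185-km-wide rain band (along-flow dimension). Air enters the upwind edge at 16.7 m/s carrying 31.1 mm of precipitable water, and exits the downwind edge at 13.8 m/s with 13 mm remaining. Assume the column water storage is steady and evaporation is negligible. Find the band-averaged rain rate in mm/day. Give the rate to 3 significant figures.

R ≈ 159 mm/day

Column moisture flux per unit crosswind length is F = V × PW.
Inflow: F_in = 16.7 × 31.1 = 519.37 mm·m/s
Outflow: F_out = 13.8 × 13 = 179.4 mm·m/s
Steady-state rate R = (F_in − F_out)/L = (519.37 − 179.4) / 185000 m = 1.838e-03 mm/s.
R = 1.838e-03 × 3600 × 24 = 159 mm/day.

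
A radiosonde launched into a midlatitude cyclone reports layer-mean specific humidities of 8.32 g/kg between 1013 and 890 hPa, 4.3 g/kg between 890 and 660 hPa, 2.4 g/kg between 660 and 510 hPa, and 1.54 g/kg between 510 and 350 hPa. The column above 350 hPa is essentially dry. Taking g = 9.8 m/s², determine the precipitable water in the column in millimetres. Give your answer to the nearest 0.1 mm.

Precipitable water is the column-integrated vapour mass per unit area: PW = (1/g) Σ q̄ Δp, with q in kg/kg and Δp in Pa (1 kg/m² of water = 1 mm).
Layer 1013–890 hPa: Δp = 123 hPa = 12300 Pa, q̄ = 0.00832 kg/kg → 0.00832 × 12300 / 9.8 = 10.44 mm
Layer 890–660 hPa: Δp = 230 hPa = 23000 Pa, q̄ = 0.0043 kg/kg → 0.0043 × 23000 / 9.8 = 10.09 mm
Layer 660–510 hPa: Δp = 150 hPa = 15000 Pa, q̄ = 0.0024 kg/kg → 0.0024 × 15000 / 9.8 = 3.67 mm
Layer 510–350 hPa: Δp = 160 hPa = 16000 Pa, q̄ = 0.00154 kg/kg → 0.00154 × 16000 / 9.8 = 2.51 mm
PW = 10.44 + 10.09 + 3.67 + 2.51 = 26.71 ≈ 26.7 mm.

PW ≈ 26.7 mm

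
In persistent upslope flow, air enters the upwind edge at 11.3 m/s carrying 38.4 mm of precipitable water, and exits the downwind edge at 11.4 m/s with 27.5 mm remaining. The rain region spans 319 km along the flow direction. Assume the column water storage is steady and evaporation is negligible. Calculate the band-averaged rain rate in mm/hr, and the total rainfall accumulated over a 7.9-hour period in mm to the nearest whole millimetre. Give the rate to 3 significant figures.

R ≈ 1.36 mm/hr; total ≈ 11 mm

Column moisture flux per unit crosswind length is F = V × PW.
Inflow: F_in = 11.3 × 38.4 = 433.92 mm·m/s
Outflow: F_out = 11.4 × 27.5 = 313.5 mm·m/s
Steady-state rate R = (F_in − F_out)/L = (433.92 − 313.5) / 319000 m = 3.775e-04 mm/s.
R = 3.775e-04 × 3600 = 1.36 mm/hr.
Over 7.9 h: total = 1.36 × 7.9 = 10.744 ≈ 11 mm.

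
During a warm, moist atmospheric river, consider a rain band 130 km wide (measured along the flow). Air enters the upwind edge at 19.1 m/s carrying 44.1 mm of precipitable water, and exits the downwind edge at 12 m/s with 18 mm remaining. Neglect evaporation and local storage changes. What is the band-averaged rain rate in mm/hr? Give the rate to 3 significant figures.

R ≈ 17.3 mm/hr

Column moisture flux per unit crosswind length is F = V × PW.
Inflow: F_in = 19.1 × 44.1 = 842.31 mm·m/s
Outflow: F_out = 12 × 18 = 216 mm·m/s
Steady-state rate R = (F_in − F_out)/L = (842.31 − 216) / 130000 m = 4.818e-03 mm/s.
R = 4.818e-03 × 3600 = 17.3 mm/hr.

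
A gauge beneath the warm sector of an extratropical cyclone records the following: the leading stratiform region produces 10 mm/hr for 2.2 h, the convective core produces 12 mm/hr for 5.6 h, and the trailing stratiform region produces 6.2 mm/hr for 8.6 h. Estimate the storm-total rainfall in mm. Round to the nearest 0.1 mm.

total ≈ 142.5 mm

Total = Σ Rᵢ Δtᵢ = 10 × 2.2 + 12 × 5.6 + 6.2 × 8.6
      = 22 + 67.2 + 53.32 = 142.5 mm.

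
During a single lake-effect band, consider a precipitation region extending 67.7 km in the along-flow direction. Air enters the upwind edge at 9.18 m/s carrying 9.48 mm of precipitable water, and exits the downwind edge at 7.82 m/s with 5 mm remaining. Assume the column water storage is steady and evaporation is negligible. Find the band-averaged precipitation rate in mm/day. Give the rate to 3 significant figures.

Column moisture flux per unit crosswind length is F = V × PW.
Inflow: F_in = 9.18 × 9.48 = 87.0264 mm·m/s
Outflow: F_out = 7.82 × 5 = 39.1 mm·m/s
Steady-state rate R = (F_in − F_out)/L = (87.0264 − 39.1) / 67700 m = 7.079e-04 mm/s.
R = 7.079e-04 × 3600 × 24 = 61.2 mm/day.

R ≈ 61.2 mm/day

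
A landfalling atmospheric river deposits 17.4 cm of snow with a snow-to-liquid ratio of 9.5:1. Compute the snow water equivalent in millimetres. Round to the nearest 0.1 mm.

SWE ≈ 18.3 mm

SWE = snow depth / ratio = 17.4 cm / 9.5 = 1.832 cm = 18.3 mm.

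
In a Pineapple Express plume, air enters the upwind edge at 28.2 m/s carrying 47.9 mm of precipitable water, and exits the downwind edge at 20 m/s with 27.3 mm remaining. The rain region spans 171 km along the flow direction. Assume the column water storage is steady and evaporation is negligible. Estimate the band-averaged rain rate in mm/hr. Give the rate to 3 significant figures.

R ≈ 16.9 mm/hr

Column moisture flux per unit crosswind length is F = V × PW.
Inflow: F_in = 28.2 × 47.9 = 1350.78 mm·m/s
Outflow: F_out = 20 × 27.3 = 546 mm·m/s
Steady-state rate R = (F_in − F_out)/L = (1350.78 − 546) / 171000 m = 4.706e-03 mm/s.
R = 4.706e-03 × 3600 = 16.9 mm/hr.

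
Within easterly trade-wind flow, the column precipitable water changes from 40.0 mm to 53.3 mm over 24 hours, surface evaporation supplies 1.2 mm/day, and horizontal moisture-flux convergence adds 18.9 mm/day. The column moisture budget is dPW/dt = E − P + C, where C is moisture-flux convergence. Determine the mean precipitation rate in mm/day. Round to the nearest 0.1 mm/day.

P ≈ 6.8 mm/day

dPW/dt = (53.3 − 40.0) mm / (24/24 day) = +13.300 mm/day.
P = E + C − dPW/dt = 1.2 + (18.9) − (+13.300) = 6.8 mm/day.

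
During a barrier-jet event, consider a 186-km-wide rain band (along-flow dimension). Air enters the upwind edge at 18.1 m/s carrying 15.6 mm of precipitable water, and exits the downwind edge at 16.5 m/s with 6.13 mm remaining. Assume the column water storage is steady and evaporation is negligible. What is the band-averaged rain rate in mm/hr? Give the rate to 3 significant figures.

R ≈ 3.51 mm/hr

Column moisture flux per unit crosswind length is F = V × PW.
Inflow: F_in = 18.1 × 15.6 = 282.36 mm·m/s
Outflow: F_out = 16.5 × 6.13 = 101.145 mm·m/s
Steady-state rate R = (F_in − F_out)/L = (282.36 − 101.145) / 186000 m = 9.743e-04 mm/s.
R = 9.743e-04 × 3600 = 3.51 mm/hr.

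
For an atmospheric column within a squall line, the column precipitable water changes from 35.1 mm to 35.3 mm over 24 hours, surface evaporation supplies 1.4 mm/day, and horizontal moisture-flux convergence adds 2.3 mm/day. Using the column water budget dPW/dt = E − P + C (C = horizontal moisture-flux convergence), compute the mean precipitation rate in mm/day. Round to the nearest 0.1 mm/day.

dPW/dt = (35.3 − 35.1) mm / (24/24 day) = +0.200 mm/day.
P = E + C − dPW/dt = 1.4 + (2.3) − (+0.200) = 3.5 mm/day.

P ≈ 3.5 mm/day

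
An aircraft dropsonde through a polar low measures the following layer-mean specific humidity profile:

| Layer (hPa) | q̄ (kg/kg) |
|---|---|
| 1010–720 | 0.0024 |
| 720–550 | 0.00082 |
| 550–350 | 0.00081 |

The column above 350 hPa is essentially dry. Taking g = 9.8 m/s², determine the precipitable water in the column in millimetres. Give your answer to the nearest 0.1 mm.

Precipitable water is the column-integrated vapour mass per unit area: PW = (1/g) Σ q̄ Δp, with q in kg/kg and Δp in Pa (1 kg/m² of water = 1 mm).
Layer 1010–720 hPa: Δp = 290 hPa = 29000 Pa, q̄ = 0.0024 kg/kg → 0.0024 × 29000 / 9.8 = 7.10 mm
Layer 720–550 hPa: Δp = 170 hPa = 17000 Pa, q̄ = 0.00082 kg/kg → 0.00082 × 17000 / 9.8 = 1.42 mm
Layer 550–350 hPa: Δp = 200 hPa = 20000 Pa, q̄ = 0.00081 kg/kg → 0.00081 × 20000 / 9.8 = 1.65 mm
PW = 7.10 + 1.42 + 1.65 = 10.17 ≈ 10.2 mm.

PW ≈ 10.2 mm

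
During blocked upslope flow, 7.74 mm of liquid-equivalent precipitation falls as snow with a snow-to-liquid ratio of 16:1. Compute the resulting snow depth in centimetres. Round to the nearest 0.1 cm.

Snow depth = liquid × ratio = 7.74 mm × 16 = 123.84 mm = 12.4 cm.

snow depth ≈ 12.4 cm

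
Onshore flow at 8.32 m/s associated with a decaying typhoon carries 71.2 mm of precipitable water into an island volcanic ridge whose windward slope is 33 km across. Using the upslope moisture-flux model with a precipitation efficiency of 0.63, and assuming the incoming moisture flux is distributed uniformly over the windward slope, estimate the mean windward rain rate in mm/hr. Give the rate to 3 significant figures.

Incoming column moisture flux per unit ridge length: F = V × PW = 8.32 × 71.2 = 592.384 mm·m/s.
Spread over the 33 km slope with efficiency ε = 0.63: R = ε·F/W = 0.63 × 592.384 / 33000 m = 1.131e-02 mm/s.
R = 1.131e-02 × 3600 = 40.7 mm/hr.

R ≈ 40.7 mm/hr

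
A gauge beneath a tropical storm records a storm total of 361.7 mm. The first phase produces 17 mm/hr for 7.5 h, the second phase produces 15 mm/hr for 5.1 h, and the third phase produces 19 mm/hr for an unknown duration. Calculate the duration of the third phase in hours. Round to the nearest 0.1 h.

duration ≈ 8.3 h

Known phases: 17 × 7.5 + 15 × 5.1 = 127.5 + 76.5 = 204 mm.
Remaining depth = 361.7 − 204 = 157.7 mm.
Duration = 157.7 / 19 = 8.3 h.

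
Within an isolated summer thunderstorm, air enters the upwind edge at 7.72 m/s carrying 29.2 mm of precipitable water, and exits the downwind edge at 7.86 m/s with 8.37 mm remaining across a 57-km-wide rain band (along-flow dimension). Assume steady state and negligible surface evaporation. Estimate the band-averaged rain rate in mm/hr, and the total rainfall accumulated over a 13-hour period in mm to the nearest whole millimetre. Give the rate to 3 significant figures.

Column moisture flux per unit crosswind length is F = V × PW.
Inflow: F_in = 7.72 × 29.2 = 225.424 mm·m/s
Outflow: F_out = 7.86 × 8.37 = 65.7882 mm·m/s
Steady-state rate R = (F_in − F_out)/L = (225.424 − 65.7882) / 57000 m = 2.801e-03 mm/s.
R = 2.801e-03 × 3600 = 10.1 mm/hr.
Over 13 h: total = 10.1 × 13 = 131.3 ≈ 131 mm.

R ≈ 10.1 mm/hr; total ≈ 131 mm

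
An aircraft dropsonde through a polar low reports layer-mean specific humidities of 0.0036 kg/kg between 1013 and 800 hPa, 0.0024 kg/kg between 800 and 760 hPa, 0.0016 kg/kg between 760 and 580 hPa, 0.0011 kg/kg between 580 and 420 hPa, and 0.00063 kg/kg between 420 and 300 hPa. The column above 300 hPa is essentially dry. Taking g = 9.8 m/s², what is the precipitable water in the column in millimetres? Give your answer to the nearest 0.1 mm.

PW ≈ 14.3 mm

Precipitable water is the column-integrated vapour mass per unit area: PW = (1/g) Σ q̄ Δp, with q in kg/kg and Δp in Pa (1 kg/m² of water = 1 mm).
Layer 1013–800 hPa: Δp = 213 hPa = 21300 Pa, q̄ = 0.0036 kg/kg → 0.0036 × 21300 / 9.8 = 7.82 mm
Layer 800–760 hPa: Δp = 40 hPa = 4000 Pa, q̄ = 0.0024 kg/kg → 0.0024 × 4000 / 9.8 = 0.98 mm
Layer 760–580 hPa: Δp = 180 hPa = 18000 Pa, q̄ = 0.0016 kg/kg → 0.0016 × 18000 / 9.8 = 2.94 mm
Layer 580–420 hPa: Δp = 160 hPa = 16000 Pa, q̄ = 0.0011 kg/kg → 0.0011 × 16000 / 9.8 = 1.80 mm
Layer 420–300 hPa: Δp = 120 hPa = 12000 Pa, q̄ = 0.00063 kg/kg → 0.00063 × 12000 / 9.8 = 0.77 mm
PW = 7.82 + 0.98 + 2.94 + 1.80 + 0.77 = 14.31 ≈ 14.3 mm.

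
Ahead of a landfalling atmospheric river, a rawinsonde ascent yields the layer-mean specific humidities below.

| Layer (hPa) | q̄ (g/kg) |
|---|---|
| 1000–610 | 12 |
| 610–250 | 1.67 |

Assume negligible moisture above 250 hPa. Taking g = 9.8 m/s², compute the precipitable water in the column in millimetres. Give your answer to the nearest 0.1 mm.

Precipitable water is the column-integrated vapour mass per unit area: PW = (1/g) Σ q̄ Δp, with q in kg/kg and Δp in Pa (1 kg/m² of water = 1 mm).
Layer 1000–610 hPa: Δp = 390 hPa = 39000 Pa, q̄ = 0.012 kg/kg → 0.012 × 39000 / 9.8 = 47.76 mm
Layer 610–250 hPa: Δp = 360 hPa = 36000 Pa, q̄ = 0.00167 kg/kg → 0.00167 × 36000 / 9.8 = 6.13 mm
PW = 47.76 + 6.13 = 53.89 ≈ 53.9 mm.

PW ≈ 53.9 mm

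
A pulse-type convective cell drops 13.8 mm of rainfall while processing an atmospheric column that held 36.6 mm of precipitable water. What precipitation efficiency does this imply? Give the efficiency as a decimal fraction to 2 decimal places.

ε = rainfall / PW = 13.8 / 36.6 = 0.38.

ε ≈ 0.38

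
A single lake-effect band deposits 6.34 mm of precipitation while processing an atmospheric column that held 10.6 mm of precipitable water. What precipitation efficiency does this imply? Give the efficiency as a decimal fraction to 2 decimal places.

ε ≈ 0.60

ε = precipitation / PW = 6.34 / 10.6 = 0.60.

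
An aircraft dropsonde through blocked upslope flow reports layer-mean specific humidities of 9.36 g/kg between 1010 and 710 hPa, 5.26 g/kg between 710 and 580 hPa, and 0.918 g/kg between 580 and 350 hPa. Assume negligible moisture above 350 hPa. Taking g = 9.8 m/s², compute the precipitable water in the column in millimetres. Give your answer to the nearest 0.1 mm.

Precipitable water is the column-integrated vapour mass per unit area: PW = (1/g) Σ q̄ Δp, with q in kg/kg and Δp in Pa (1 kg/m² of water = 1 mm).
Layer 1010–710 hPa: Δp = 300 hPa = 30000 Pa, q̄ = 0.00936 kg/kg → 0.00936 × 30000 / 9.8 = 28.65 mm
Layer 710–580 hPa: Δp = 130 hPa = 13000 Pa, q̄ = 0.00526 kg/kg → 0.00526 × 13000 / 9.8 = 6.98 mm
Layer 580–350 hPa: Δp = 230 hPa = 23000 Pa, q̄ = 0.000918 kg/kg → 0.000918 × 23000 / 9.8 = 2.15 mm
PW = 28.65 + 6.98 + 2.15 = 37.78 ≈ 37.8 mm.

PW ≈ 37.8 mm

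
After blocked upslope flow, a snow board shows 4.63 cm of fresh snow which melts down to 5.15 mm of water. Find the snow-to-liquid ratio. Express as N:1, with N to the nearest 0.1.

ratio ≈ 9.0

Ratio = snow depth / SWE = 46.3 mm / 5.15 mm = 9.0, i.e. 9.0:1.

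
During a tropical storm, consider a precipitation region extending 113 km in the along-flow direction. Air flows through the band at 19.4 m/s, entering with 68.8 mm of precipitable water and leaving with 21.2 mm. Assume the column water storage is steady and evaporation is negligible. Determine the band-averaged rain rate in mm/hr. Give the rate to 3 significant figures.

Column moisture flux per unit crosswind length is F = V × PW.
Inflow: F_in = 19.4 × 68.8 = 1334.72 mm·m/s
Outflow: F_out = 19.4 × 21.2 = 411.28 mm·m/s
Steady-state rate R = (F_in − F_out)/L = (1334.72 − 411.28) / 113000 m = 8.172e-03 mm/s.
R = 8.172e-03 × 3600 = 29.4 mm/hr.

R ≈ 29.4 mm/hr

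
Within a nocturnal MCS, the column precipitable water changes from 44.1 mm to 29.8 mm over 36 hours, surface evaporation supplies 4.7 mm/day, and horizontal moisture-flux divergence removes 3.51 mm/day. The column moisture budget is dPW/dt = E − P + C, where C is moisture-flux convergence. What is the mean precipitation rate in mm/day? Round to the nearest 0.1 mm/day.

P ≈ 10.7 mm/day

dPW/dt = (29.8 − 44.1) mm / (36/24 day) = -9.533 mm/day.
P = E + C − dPW/dt = 4.7 + (-3.51) − (-9.533) = 10.7 mm/day.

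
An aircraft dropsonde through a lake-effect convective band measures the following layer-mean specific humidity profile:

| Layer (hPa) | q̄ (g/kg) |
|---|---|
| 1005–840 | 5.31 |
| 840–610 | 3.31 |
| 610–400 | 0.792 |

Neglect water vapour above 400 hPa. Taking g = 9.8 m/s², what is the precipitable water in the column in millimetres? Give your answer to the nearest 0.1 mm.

Precipitable water is the column-integrated vapour mass per unit area: PW = (1/g) Σ q̄ Δp, with q in kg/kg and Δp in Pa (1 kg/m² of water = 1 mm).
Layer 1005–840 hPa: Δp = 165 hPa = 16500 Pa, q̄ = 0.00531 kg/kg → 0.00531 × 16500 / 9.8 = 8.94 mm
Layer 840–610 hPa: Δp = 230 hPa = 23000 Pa, q̄ = 0.00331 kg/kg → 0.00331 × 23000 / 9.8 = 7.77 mm
Layer 610–400 hPa: Δp = 210 hPa = 21000 Pa, q̄ = 0.000792 kg/kg → 0.000792 × 21000 / 9.8 = 1.70 mm
PW = 8.94 + 7.77 + 1.70 = 18.41 ≈ 18.4 mm.

PW ≈ 18.4 mm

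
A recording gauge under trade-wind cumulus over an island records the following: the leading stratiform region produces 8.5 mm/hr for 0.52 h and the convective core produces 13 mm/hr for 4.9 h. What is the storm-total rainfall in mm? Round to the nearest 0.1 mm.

Total = Σ Rᵢ Δtᵢ = 8.5 × 0.52 + 13 × 4.9
      = 4.42 + 63.7 = 68.1 mm.

total ≈ 68.1 mm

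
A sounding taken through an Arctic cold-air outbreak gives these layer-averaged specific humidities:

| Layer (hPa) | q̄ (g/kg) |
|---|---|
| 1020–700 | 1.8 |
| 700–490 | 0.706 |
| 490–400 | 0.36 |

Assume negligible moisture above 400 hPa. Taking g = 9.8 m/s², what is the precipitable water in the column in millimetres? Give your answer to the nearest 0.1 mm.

Precipitable water is the column-integrated vapour mass per unit area: PW = (1/g) Σ q̄ Δp, with q in kg/kg and Δp in Pa (1 kg/m² of water = 1 mm).
Layer 1020–700 hPa: Δp = 320 hPa = 32000 Pa, q̄ = 0.0018 kg/kg → 0.0018 × 32000 / 9.8 = 5.88 mm
Layer 700–490 hPa: Δp = 210 hPa = 21000 Pa, q̄ = 0.000706 kg/kg → 0.000706 × 21000 / 9.8 = 1.51 mm
Layer 490–400 hPa: Δp = 90 hPa = 9000 Pa, q̄ = 0.00036 kg/kg → 0.00036 × 9000 / 9.8 = 0.33 mm
PW = 5.88 + 1.51 + 0.33 = 7.72 ≈ 7.7 mm.

PW ≈ 7.7 mm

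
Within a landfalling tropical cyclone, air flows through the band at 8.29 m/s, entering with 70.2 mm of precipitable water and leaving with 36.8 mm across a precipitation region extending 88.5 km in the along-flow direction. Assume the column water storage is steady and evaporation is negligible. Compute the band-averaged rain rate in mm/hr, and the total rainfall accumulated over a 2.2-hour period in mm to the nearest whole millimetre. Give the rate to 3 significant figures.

R ≈ 11.3 mm/hr; total ≈ 25 mm

Column moisture flux per unit crosswind length is F = V × PW.
Inflow: F_in = 8.29 × 70.2 = 581.958 mm·m/s
Outflow: F_out = 8.29 × 36.8 = 305.072 mm·m/s
Steady-state rate R = (F_in − F_out)/L = (581.958 − 305.072) / 88500 m = 3.129e-03 mm/s.
R = 3.129e-03 × 3600 = 11.3 mm/hr.
Over 2.2 h: total = 11.3 × 2.2 = 24.86 ≈ 25 mm.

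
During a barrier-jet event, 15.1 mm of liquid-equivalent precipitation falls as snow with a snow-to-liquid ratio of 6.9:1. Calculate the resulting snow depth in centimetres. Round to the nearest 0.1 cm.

snow depth ≈ 10.4 cm

Snow depth = liquid × ratio = 15.1 mm × 6.9 = 104.19 mm = 10.4 cm.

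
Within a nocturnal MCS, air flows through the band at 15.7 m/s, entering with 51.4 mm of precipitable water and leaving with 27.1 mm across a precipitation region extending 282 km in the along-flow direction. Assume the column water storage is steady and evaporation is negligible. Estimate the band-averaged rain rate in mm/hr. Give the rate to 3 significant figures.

Column moisture flux per unit crosswind length is F = V × PW.
Inflow: F_in = 15.7 × 51.4 = 806.98 mm·m/s
Outflow: F_out = 15.7 × 27.1 = 425.47 mm·m/s
Steady-state rate R = (F_in − F_out)/L = (806.98 − 425.47) / 282000 m = 1.353e-03 mm/s.
R = 1.353e-03 × 3600 = 4.87 mm/hr.

R ≈ 4.87 mm/hr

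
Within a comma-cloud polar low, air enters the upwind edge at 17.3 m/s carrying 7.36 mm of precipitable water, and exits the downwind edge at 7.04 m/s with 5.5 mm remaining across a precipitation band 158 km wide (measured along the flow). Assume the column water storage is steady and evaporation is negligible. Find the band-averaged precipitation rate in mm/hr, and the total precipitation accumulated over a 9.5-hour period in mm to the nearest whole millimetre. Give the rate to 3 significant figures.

Column moisture flux per unit crosswind length is F = V × PW.
Inflow: F_in = 17.3 × 7.36 = 127.328 mm·m/s
Outflow: F_out = 7.04 × 5.5 = 38.72 mm·m/s
Steady-state rate R = (F_in − F_out)/L = (127.328 − 38.72) / 158000 m = 5.608e-04 mm/s.
R = 5.608e-04 × 3600 = 2.02 mm/hr.
Over 9.5 h: total = 2.02 × 9.5 = 19.19 ≈ 19 mm.

R ≈ 2.02 mm/hr; total ≈ 19 mm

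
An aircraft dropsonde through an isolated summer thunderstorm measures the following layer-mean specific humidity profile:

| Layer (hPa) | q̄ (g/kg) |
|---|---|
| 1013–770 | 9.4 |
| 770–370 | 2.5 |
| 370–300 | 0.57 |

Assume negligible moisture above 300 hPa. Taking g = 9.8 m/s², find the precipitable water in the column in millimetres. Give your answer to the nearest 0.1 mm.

PW ≈ 33.9 mm

Precipitable water is the column-integrated vapour mass per unit area: PW = (1/g) Σ q̄ Δp, with q in kg/kg and Δp in Pa (1 kg/m² of water = 1 mm).
Layer 1013–770 hPa: Δp = 243 hPa = 24300 Pa, q̄ = 0.0094 kg/kg → 0.0094 × 24300 / 9.8 = 23.31 mm
Layer 770–370 hPa: Δp = 400 hPa = 40000 Pa, q̄ = 0.0025 kg/kg → 0.0025 × 40000 / 9.8 = 10.20 mm
Layer 370–300 hPa: Δp = 70 hPa = 7000 Pa, q̄ = 0.00057 kg/kg → 0.00057 × 7000 / 9.8 = 0.41 mm
PW = 23.31 + 10.20 + 0.41 = 33.92 ≈ 33.9 mm.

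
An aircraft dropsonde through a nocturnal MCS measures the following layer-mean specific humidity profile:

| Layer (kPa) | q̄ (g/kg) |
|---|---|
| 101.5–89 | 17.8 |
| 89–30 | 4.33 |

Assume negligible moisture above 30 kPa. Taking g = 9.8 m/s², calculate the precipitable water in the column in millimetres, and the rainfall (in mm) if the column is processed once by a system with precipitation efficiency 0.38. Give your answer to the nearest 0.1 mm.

PW ≈ 48.8 mm; rainfall ≈ 18.5 mm

Precipitable water is the column-integrated vapour mass per unit area: PW = (1/g) Σ q̄ Δp, with q in kg/kg and Δp in Pa (1 kg/m² of water = 1 mm).
Layer 101.5–89 kPa: Δp = 125 hPa = 12500 Pa, q̄ = 0.0178 kg/kg → 0.0178 × 12500 / 9.8 = 22.70 mm
Layer 89–30 kPa: Δp = 590 hPa = 59000 Pa, q̄ = 0.00433 kg/kg → 0.00433 × 59000 / 9.8 = 26.07 mm
PW = 22.70 + 26.07 = 48.77 ≈ 48.8 mm.
Rainfall = ε × PW = 0.38 × 48.8 = 18.5 mm.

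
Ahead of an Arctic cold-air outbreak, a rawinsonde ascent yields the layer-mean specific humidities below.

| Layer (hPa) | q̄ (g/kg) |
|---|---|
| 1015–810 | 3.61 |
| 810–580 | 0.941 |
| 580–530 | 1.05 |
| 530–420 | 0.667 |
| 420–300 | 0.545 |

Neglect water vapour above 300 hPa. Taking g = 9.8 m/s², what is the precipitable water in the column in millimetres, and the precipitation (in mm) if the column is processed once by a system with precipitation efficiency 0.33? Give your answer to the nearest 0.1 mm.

Precipitable water is the column-integrated vapour mass per unit area: PW = (1/g) Σ q̄ Δp, with q in kg/kg and Δp in Pa (1 kg/m² of water = 1 mm).
Layer 1015–810 hPa: Δp = 205 hPa = 20500 Pa, q̄ = 0.00361 kg/kg → 0.00361 × 20500 / 9.8 = 7.55 mm
Layer 810–580 hPa: Δp = 230 hPa = 23000 Pa, q̄ = 0.000941 kg/kg → 0.000941 × 23000 / 9.8 = 2.21 mm
Layer 580–530 hPa: Δp = 50 hPa = 5000 Pa, q̄ = 0.00105 kg/kg → 0.00105 × 5000 / 9.8 = 0.54 mm
Layer 530–420 hPa: Δp = 110 hPa = 11000 Pa, q̄ = 0.000667 kg/kg → 0.000667 × 11000 / 9.8 = 0.75 mm
Layer 420–300 hPa: Δp = 120 hPa = 12000 Pa, q̄ = 0.000545 kg/kg → 0.000545 × 12000 / 9.8 = 0.67 mm
PW = 7.55 + 2.21 + 0.54 + 0.75 + 0.67 = 11.72 ≈ 11.7 mm.
Precipitation = ε × PW = 0.33 × 11.7 = 3.9 mm.

PW ≈ 11.7 mm; precipitation ≈ 3.9 mm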